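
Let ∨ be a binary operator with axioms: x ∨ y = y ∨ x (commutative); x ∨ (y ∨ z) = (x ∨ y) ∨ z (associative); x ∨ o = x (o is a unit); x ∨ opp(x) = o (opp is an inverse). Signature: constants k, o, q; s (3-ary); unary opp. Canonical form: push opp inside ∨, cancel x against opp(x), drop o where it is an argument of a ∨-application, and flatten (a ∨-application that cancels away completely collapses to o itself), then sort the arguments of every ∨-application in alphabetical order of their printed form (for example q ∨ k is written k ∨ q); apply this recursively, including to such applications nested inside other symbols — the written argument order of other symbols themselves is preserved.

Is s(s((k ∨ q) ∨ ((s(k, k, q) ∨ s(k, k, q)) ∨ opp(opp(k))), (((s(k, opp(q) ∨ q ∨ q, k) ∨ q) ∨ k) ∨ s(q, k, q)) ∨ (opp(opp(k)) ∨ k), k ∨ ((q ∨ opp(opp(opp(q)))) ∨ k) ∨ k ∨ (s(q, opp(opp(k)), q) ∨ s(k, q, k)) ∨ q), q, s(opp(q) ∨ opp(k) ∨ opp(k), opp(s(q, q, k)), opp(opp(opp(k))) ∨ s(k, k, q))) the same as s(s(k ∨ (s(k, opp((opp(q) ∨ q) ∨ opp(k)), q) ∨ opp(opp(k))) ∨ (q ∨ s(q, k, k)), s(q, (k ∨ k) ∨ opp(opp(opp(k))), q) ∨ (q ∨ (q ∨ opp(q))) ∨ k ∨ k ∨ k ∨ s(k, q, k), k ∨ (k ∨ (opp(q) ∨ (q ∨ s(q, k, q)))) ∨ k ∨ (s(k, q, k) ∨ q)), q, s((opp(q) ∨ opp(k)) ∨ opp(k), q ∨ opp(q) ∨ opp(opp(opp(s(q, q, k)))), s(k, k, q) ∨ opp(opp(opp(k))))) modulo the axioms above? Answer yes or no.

Left:  s(s((k ∨ q) ∨ ((s(k, k, q) ∨ s(k, k, q)) ∨ opp(opp(k))), (((s(k, opp(q) ∨ q ∨ q, k) ∨ q) ∨ k) ∨ s(q, k, q)) ∨ (opp(opp(k)) ∨ k), k ∨ ((q ∨ opp(opp(opp(q)))) ∨ k) ∨ k ∨ (s(q, opp(opp(k)), q) ∨ s(k, q, k)) ∨ q), q, s(opp(q) ∨ opp(k) ∨ opp(k), opp(s(q, q, k)), opp(opp(opp(k))) ∨ s(k, k, q)))
  Focus inside:  k ∨ ((q ∨ opp(opp(opp(q)))) ∨ k) ∨ k ∨ (s(q, opp(opp(k)), q) ∨ s(k, q, k)) ∨ q
  Push opp inside:  distribute opp over ∨ and collapse double opp
  Collect:  k ∨ k ∨ k ∨ q ∨ s(q, k, q) ∨ s(k, q, k)
  Sort arguments:  k ∨ k ∨ k ∨ q ∨ s(k, q, k) ∨ s(q, k, q)
  Reassemble:  s(s(k ∨ k ∨ q ∨ s(k, k, q) ∨ s(k, k, q), k ∨ k ∨ k ∨ q ∨ s(k, q, k) ∨ s(q, k, q), k ∨ k ∨ k ∨ q ∨ s(k, q, k) ∨ s(q, k, q)), q, s(opp(k) ∨ opp(k) ∨ opp(q), opp(s(q, q, k)), opp(k) ∨ s(k, k, q)))
Right:  s(s(k ∨ (s(k, opp((opp(q) ∨ q) ∨ opp(k)), q) ∨ opp(opp(k))) ∨ (q ∨ s(q, k, k)), s(q, (k ∨ k) ∨ opp(opp(opp(k))), q) ∨ (q ∨ (q ∨ opp(q))) ∨ k ∨ k ∨ k ∨ s(k, q, k), k ∨ (k ∨ (opp(q) ∨ (q ∨ s(q, k, q)))) ∨ k ∨ (s(k, q, k) ∨ q)), q, s((opp(q) ∨ opp(k)) ∨ opp(k), q ∨ opp(q) ∨ opp(opp(opp(s(q, q, k)))), s(k, k, q) ∨ opp(opp(opp(k)))))
  Focus inside:  s(q, (k ∨ k) ∨ opp(opp(opp(k))), q) ∨ (q ∨ (q ∨ opp(q))) ∨ k ∨ k ∨ k ∨ s(k, q, k)
  Push opp inside:  distribute opp over ∨ and collapse double opp
  Collect terms:  s(q, k, q) ∨ q ∨ k ∨ k ∨ k ∨ s(k, q, k)
  Order the arguments:  k ∨ k ∨ k ∨ q ∨ s(k, q, k) ∨ s(q, k, q)
  Reassemble:  s(s(k ∨ k ∨ q ∨ s(k, k, q) ∨ s(q, k, k), k ∨ k ∨ k ∨ q ∨ s(k, q, k) ∨ s(q, k, q), k ∨ k ∨ k ∨ q ∨ s(k, q, k) ∨ s(q, k, q)), q, s(opp(k) ∨ opp(k) ∨ opp(q), opp(s(q, q, k)), opp(k) ∨ s(k, k, q)))

Answer: no — s(s(k ∨ k ∨ q ∨ s(k, k, q) ∨ s(k, k, q), k ∨ k ∨ k ∨ q ∨ s(k, q, k) ∨ s(q, k, q), k ∨ k ∨ k ∨ q ∨ s(k, q, k) ∨ s(q, k, q)), q, s(opp(k) ∨ opp(k) ∨ opp(q), opp(s(q, q, k)), opp(k) ∨ s(k, k, q))) vs s(s(k ∨ k ∨ q ∨ s(k, k, q) ∨ s(q, k, k), k ∨ k ∨ k ∨ q ∨ s(k, q, k) ∨ s(q, k, q), k ∨ k ∨ k ∨ q ∨ s(k, q, k) ∨ s(q, k, q)), q, s(opp(k) ∨ opp(k) ∨ opp(q), opp(s(q, q, k)), opp(k) ∨ s(k, k, q)))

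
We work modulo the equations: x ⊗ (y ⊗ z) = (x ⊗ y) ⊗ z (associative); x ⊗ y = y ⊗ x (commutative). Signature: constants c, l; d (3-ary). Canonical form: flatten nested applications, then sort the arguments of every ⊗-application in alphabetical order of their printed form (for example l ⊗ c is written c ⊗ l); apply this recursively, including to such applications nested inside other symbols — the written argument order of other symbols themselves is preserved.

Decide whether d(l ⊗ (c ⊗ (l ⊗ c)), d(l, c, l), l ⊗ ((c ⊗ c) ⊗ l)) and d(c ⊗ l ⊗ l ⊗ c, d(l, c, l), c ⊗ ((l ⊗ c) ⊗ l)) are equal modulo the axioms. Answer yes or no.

Left:  d(l ⊗ (c ⊗ (l ⊗ c)), d(l, c, l), l ⊗ ((c ⊗ c) ⊗ l))
  Focus inside:  l ⊗ ((c ⊗ c) ⊗ l)
  Merge nested applications:  l ⊗ c ⊗ c ⊗ l
  Sort:  c ⊗ c ⊗ l ⊗ l
  Rebuild:  d(c ⊗ c ⊗ l ⊗ l, d(l, c, l), c ⊗ c ⊗ l ⊗ l)
Right:  d(c ⊗ l ⊗ l ⊗ c, d(l, c, l), c ⊗ ((l ⊗ c) ⊗ l))
  Focus inside:  c ⊗ ((l ⊗ c) ⊗ l)
  Flatten:  c ⊗ l ⊗ c ⊗ l
  Order the arguments:  c ⊗ c ⊗ l ⊗ l
  Put back:  d(c ⊗ c ⊗ l ⊗ l, d(l, c, l), c ⊗ c ⊗ l ⊗ l)

Answer: yes — both canonical forms are d(c ⊗ c ⊗ l ⊗ l, d(l, c, l), c ⊗ c ⊗ l ⊗ l)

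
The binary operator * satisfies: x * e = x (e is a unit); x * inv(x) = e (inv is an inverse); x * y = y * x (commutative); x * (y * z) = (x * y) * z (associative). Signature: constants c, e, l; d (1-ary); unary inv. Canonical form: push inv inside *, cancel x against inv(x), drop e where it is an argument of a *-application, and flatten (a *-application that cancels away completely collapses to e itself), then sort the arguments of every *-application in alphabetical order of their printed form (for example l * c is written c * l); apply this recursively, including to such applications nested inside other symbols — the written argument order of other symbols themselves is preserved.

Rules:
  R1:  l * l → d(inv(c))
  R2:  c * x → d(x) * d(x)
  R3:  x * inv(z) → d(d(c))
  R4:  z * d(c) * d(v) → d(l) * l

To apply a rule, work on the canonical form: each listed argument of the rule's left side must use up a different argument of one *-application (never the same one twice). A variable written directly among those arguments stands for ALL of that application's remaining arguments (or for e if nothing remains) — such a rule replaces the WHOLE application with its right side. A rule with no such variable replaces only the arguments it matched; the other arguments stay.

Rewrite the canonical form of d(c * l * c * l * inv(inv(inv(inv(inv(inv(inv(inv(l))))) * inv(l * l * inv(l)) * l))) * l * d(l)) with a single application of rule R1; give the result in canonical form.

Answer: d(c * c * d(inv(c)) * d(l) * l * l)

Derivation:
Canonical form:  d(c * c * d(l) * l * l * l * l)
Apply R1:  consuming l, l
Giving:  d(c * c * d(inv(c)) * d(l) * l * l)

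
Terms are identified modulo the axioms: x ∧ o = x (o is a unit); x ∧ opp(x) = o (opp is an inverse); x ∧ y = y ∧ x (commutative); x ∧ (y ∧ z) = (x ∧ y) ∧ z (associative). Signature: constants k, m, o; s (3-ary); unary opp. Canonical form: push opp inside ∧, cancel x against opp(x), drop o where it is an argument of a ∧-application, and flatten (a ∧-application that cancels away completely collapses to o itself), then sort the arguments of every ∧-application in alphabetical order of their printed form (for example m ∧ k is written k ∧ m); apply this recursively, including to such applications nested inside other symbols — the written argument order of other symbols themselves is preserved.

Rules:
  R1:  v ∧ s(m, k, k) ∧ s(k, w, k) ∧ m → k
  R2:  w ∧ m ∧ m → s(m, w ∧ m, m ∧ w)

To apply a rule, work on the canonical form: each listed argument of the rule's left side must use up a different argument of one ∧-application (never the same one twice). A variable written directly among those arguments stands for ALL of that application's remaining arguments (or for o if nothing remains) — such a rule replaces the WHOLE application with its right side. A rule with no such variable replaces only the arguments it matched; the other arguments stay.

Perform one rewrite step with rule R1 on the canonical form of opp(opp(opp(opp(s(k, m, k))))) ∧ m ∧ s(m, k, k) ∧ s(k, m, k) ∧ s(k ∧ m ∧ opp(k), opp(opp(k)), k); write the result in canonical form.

Answer: k

Derivation:
Canonical form:  m ∧ s(k, m, k) ∧ s(k, m, k) ∧ s(m, k, k) ∧ s(m, k, k)
Match R1:  consume m, s(k, m, k), s(m, k, k);  v := s(k, m, k) ∧ s(m, k, k), w := m
The extension variable absorbs all remaining arguments, so the whole application is rewritten.
Result:  k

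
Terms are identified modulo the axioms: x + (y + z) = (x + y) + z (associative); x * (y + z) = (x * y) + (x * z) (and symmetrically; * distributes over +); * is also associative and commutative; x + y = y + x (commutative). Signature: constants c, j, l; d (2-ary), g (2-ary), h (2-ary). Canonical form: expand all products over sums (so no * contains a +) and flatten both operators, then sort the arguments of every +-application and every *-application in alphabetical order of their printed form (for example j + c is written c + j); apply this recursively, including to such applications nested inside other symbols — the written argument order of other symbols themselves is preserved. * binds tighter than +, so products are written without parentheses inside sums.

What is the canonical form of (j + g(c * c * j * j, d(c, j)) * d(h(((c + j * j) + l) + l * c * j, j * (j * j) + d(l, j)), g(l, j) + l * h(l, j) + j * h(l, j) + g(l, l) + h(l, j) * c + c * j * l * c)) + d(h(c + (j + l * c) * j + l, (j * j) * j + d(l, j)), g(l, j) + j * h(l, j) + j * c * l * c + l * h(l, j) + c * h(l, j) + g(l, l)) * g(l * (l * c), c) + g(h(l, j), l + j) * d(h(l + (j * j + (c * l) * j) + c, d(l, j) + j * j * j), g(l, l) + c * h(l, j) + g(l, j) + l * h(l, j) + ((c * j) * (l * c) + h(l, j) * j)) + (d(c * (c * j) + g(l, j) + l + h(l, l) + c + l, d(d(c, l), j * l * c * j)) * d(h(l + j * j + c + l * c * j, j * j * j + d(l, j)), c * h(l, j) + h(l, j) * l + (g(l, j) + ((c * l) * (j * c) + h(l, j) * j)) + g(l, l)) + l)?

Distribute:  j + d(h(c + c * j * l + j * j + l, d(l, j) + j * j * j), c * c * j * l + c * h(l, j) + g(l, j) + g(l, l) + h(l, j) * j + h(l, j) * l) * g(c * c * j * j, d(c, j)) + d(h(c + c * j * l + j * j + l, d(l, j) + j * j * j), c * c * j * l + c * h(l, j) + g(l, j) + g(l, l) + h(l, j) * j + h(l, j) * l) * g(c * l * l, c) + d(h(c + c * j * l + j * j + l, d(l, j) + j * j * j), c * c * j * l + c * h(l, j) + g(l, j) + g(l, l) + h(l, j) * j + h(l, j) * l) * g(h(l, j), j + l) + d(c + c * c * j + g(l, j) + h(l, l) + l + l, d(d(c, l), c * j * j * l)) * d(h(c + c * j * l + j * j + l, d(l, j) + j * j * j), c * c * j * l + c * h(l, j) + g(l, j) + g(l, l) + h(l, j) * j + h(l, j) * l) + l
Sort arguments:  d(c + c * c * j + g(l, j) + h(l, l) + l + l, d(d(c, l), c * j * j * l)) * d(h(c + c * j * l + j * j + l, d(l, j) + j * j * j), c * c * j * l + c * h(l, j) + g(l, j) + g(l, l) + h(l, j) * j + h(l, j) * l) + d(h(c + c * j * l + j * j + l, d(l, j) + j * j * j), c * c * j * l + c * h(l, j) + g(l, j) + g(l, l) + h(l, j) * j + h(l, j) * l) * g(c * c * j * j, d(c, j)) + d(h(c + c * j * l + j * j + l, d(l, j) + j * j * j), c * c * j * l + c * h(l, j) + g(l, j) + g(l, l) + h(l, j) * j + h(l, j) * l) * g(c * l * l, c) + d(h(c + c * j * l + j * j + l, d(l, j) + j * j * j), c * c * j * l + c * h(l, j) + g(l, j) + g(l, l) + h(l, j) * j + h(l, j) * l) * g(h(l, j), j + l) + j + l

Answer: d(c + c * c * j + g(l, j) + h(l, l) + l + l, d(d(c, l), c * j * j * l)) * d(h(c + c * j * l + j * j + l, d(l, j) + j * j * j), c * c * j * l + c * h(l, j) + g(l, j) + g(l, l) + h(l, j) * j + h(l, j) * l) + d(h(c + c * j * l + j * j + l, d(l, j) + j * j * j), c * c * j * l + c * h(l, j) + g(l, j) + g(l, l) + h(l, j) * j + h(l, j) * l) * g(c * c * j * j, d(c, j)) + d(h(c + c * j * l + j * j + l, d(l, j) + j * j * j), c * c * j * l + c * h(l, j) + g(l, j) + g(l, l) + h(l, j) * j + h(l, j) * l) * g(c * l * l, c) + d(h(c + c * j * l + j * j + l, d(l, j) + j * j * j), c * c * j * l + c * h(l, j) + g(l, j) + g(l, l) + h(l, j) * j + h(l, j) * l) * g(h(l, j), j + l) + j + l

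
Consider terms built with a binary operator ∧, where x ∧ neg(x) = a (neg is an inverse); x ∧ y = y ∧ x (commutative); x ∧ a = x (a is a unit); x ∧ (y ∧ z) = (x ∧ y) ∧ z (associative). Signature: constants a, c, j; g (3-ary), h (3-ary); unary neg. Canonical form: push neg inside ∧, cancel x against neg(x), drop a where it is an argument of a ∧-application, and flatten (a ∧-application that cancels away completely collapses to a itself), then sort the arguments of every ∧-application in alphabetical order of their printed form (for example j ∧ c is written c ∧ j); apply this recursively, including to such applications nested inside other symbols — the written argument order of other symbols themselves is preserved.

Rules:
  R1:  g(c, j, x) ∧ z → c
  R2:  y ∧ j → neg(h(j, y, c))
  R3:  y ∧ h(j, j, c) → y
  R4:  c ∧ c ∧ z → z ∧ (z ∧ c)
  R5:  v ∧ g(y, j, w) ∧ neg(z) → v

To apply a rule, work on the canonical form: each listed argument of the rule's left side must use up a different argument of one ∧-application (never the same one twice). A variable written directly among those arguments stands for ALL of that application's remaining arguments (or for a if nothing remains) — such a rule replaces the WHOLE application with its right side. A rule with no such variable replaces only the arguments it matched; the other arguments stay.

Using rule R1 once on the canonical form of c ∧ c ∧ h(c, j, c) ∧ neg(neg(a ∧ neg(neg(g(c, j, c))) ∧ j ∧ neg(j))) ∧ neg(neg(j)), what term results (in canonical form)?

Canonical form:  c ∧ c ∧ g(c, j, c) ∧ h(c, j, c) ∧ j
Match R1:  consume g(c, j, c);  x := c, z := c ∧ c ∧ h(c, j, c) ∧ j
The extension variable absorbs all remaining arguments, so the whole application is rewritten.
Result:  c

Answer: c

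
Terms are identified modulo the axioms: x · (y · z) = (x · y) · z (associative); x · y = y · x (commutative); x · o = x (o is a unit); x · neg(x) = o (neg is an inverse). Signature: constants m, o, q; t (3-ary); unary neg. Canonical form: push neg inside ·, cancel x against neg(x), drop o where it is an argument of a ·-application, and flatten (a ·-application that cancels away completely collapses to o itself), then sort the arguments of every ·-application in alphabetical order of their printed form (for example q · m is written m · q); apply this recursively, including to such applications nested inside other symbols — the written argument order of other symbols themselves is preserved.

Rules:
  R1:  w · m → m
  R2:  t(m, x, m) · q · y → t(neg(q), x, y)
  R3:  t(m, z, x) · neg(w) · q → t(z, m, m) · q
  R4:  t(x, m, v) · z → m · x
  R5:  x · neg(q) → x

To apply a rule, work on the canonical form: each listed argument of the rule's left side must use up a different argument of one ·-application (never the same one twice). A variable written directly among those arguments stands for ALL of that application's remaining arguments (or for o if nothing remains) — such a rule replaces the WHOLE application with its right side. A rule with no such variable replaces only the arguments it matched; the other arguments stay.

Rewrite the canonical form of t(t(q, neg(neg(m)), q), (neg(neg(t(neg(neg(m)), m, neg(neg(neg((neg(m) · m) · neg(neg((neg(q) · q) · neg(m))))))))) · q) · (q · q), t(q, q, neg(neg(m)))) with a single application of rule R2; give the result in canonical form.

Answer: t(t(q, m, q), t(neg(q), m, q · q), t(q, q, m))

Derivation:
Canonical form:  t(t(q, m, q), q · q · q · t(m, m, m), t(q, q, m))
Apply R2:  consuming q, t(m, m, m);  x := m, y := q · q
Every leftover argument binds to the variable; the entire application is replaced.
Result:  t(t(q, m, q), t(neg(q), m, q · q), t(q, q, m))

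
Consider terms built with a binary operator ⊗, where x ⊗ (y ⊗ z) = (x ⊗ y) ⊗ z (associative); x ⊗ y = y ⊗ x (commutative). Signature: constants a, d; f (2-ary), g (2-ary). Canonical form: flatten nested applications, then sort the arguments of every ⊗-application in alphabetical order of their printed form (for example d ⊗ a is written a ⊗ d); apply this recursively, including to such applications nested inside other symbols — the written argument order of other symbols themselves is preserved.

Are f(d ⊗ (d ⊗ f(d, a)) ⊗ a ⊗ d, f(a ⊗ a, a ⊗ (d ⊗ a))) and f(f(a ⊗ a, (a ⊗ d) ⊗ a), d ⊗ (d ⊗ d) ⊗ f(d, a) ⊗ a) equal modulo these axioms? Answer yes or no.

Answer: no — f(a ⊗ d ⊗ d ⊗ d ⊗ f(d, a), f(a ⊗ a, a ⊗ a ⊗ d)) vs f(f(a ⊗ a, a ⊗ a ⊗ d), a ⊗ d ⊗ d ⊗ d ⊗ f(d, a))

Derivation:
Left:  f(d ⊗ (d ⊗ f(d, a)) ⊗ a ⊗ d, f(a ⊗ a, a ⊗ (d ⊗ a)))
  Focus inside:  d ⊗ (d ⊗ f(d, a)) ⊗ a ⊗ d
  Flatten:  d ⊗ d ⊗ f(d, a) ⊗ a ⊗ d
  Sort:  a ⊗ d ⊗ d ⊗ d ⊗ f(d, a)
  Put back:  f(a ⊗ d ⊗ d ⊗ d ⊗ f(d, a), f(a ⊗ a, a ⊗ a ⊗ d))
Right:  f(f(a ⊗ a, (a ⊗ d) ⊗ a), d ⊗ (d ⊗ d) ⊗ f(d, a) ⊗ a)
  Work inside:  d ⊗ (d ⊗ d) ⊗ f(d, a) ⊗ a
  Merge nested applications:  d ⊗ d ⊗ d ⊗ f(d, a) ⊗ a
  Sort:  a ⊗ d ⊗ d ⊗ d ⊗ f(d, a)
  Rebuild:  f(f(a ⊗ a, a ⊗ a ⊗ d), a ⊗ d ⊗ d ⊗ d ⊗ f(d, a))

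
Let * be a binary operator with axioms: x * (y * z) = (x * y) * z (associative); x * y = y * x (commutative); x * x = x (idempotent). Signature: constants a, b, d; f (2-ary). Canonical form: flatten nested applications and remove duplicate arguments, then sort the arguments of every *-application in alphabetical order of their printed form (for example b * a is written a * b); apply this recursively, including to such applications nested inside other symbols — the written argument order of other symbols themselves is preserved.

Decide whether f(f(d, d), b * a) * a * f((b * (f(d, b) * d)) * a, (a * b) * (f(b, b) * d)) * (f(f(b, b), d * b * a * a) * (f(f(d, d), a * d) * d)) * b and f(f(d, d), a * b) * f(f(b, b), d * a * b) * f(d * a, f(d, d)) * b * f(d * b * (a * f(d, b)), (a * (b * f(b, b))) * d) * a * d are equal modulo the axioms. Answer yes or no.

Left:  f(f(d, d), b * a) * a * f((b * (f(d, b) * d)) * a, (a * b) * (f(b, b) * d)) * (f(f(b, b), d * b * a * a) * (f(f(d, d), a * d) * d)) * b
  Flatten:  f(f(d, d), b * a) * a * f((b * (f(d, b) * d)) * a, (a * b) * (f(b, b) * d)) * f(f(b, b), d * b * a * a) * f(f(d, d), a * d) * d * b
  Inside:  f(f(d, d), b * a)  →  f(f(d, d), a * b)
  Simplify inside:  f((b * (f(d, b) * d)) * a, (a * b) * (f(b, b) * d))  →  f(a * b * d * f(d, b), a * b * d * f(b, b))
  Inside:  f(f(b, b), d * b * a * a)  →  f(f(b, b), a * b * d)
  Sort arguments:  a * b * d * f(a * b * d * f(d, b), a * b * d * f(b, b)) * f(f(b, b), a * b * d) * f(f(d, d), a * b) * f(f(d, d), a * d)
Right:  f(f(d, d), a * b) * f(f(b, b), d * a * b) * f(d * a, f(d, d)) * b * f(d * b * (a * f(d, b)), (a * (b * f(b, b))) * d) * a * d
  Simplify inside:  f(f(b, b), d * a * b)  →  f(f(b, b), a * b * d)
  Simplify inside:  f(d * a, f(d, d))  →  f(a * d, f(d, d))
  Canonicalize subterm:  f(d * b * (a * f(d, b)), (a * (b * f(b, b))) * d)  →  f(a * b * d * f(d, b), a * b * d * f(b, b))
  Sort:  a * b * d * f(a * b * d * f(d, b), a * b * d * f(b, b)) * f(a * d, f(d, d)) * f(f(b, b), a * b * d) * f(f(d, d), a * b)

Answer: no — a * b * d * f(a * b * d * f(d, b), a * b * d * f(b, b)) * f(f(b, b), a * b * d) * f(f(d, d), a * b) * f(f(d, d), a * d) vs a * b * d * f(a * b * d * f(d, b), a * b * d * f(b, b)) * f(a * d, f(d, d)) * f(f(b, b), a * b * d) * f(f(d, d), a * b)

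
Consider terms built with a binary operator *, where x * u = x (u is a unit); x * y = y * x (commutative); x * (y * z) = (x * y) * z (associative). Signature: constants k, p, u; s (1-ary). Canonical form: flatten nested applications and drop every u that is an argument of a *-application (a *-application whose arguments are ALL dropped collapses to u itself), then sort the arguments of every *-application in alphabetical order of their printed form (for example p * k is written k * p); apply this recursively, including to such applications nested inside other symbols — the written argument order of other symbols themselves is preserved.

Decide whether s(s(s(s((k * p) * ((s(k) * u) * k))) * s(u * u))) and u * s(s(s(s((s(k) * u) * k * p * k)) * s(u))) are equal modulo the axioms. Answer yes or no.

Answer: yes — both canonical forms are s(s(s(s(k * k * p * s(k))) * s(u)))

Derivation:
Left:  s(s(s(s((k * p) * ((s(k) * u) * k))) * s(u * u)))
  Focus inside:  s(s((k * p) * ((s(k) * u) * k))) * s(u * u)
  Canonicalize subterm:  s(s((k * p) * ((s(k) * u) * k)))  →  s(s(k * k * p * s(k)))
  Canonicalize subterm:  s(u * u)  →  s(u)
  Order the arguments:  s(s(k * k * p * s(k))) * s(u)
  Reassemble:  s(s(s(s(k * k * p * s(k))) * s(u)))
Right:  u * s(s(s(s((s(k) * u) * k * p * k)) * s(u)))
  Inside:  s(s(s(s((s(k) * u) * k * p * k)) * s(u)))  →  s(s(s(s(k * k * p * s(k))) * s(u)))
  Drop the unit:  drop u
  Sort arguments:  s(s(s(s(k * k * p * s(k))) * s(u)))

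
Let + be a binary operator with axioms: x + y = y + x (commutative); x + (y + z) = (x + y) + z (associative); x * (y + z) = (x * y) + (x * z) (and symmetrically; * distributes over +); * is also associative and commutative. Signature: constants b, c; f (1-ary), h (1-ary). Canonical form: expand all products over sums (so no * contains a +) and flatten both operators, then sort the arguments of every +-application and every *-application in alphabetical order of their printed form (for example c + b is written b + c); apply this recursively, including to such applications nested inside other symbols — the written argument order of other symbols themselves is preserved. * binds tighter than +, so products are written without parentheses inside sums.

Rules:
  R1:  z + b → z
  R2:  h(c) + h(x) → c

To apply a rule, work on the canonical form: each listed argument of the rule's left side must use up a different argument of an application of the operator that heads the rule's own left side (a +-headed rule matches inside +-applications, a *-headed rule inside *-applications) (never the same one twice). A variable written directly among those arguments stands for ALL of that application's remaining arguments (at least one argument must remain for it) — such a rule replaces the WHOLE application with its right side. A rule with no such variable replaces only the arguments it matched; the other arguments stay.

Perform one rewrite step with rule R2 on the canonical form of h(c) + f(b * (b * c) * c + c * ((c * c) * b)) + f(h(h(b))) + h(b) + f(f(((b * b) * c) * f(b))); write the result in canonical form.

Canonical form:  f(b * b * c * c + b * c * c * c) + f(f(b * b * c * f(b))) + f(h(h(b))) + h(b) + h(c)
Match R2:  consume h(b), h(c);  x := b
Result:  c + f(b * b * c * c + b * c * c * c) + f(f(b * b * c * f(b))) + f(h(h(b)))

Answer: c + f(b * b * c * c + b * c * c * c) + f(f(b * b * c * f(b))) + f(h(h(b)))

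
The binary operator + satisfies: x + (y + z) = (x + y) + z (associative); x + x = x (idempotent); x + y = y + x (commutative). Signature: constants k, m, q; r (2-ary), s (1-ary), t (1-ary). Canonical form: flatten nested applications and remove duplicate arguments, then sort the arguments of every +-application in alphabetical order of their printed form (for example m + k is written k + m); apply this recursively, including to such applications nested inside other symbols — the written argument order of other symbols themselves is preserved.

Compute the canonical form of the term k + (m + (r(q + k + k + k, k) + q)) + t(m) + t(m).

Answer: k + m + q + r(k + q, k) + t(m)

Derivation:
Un-nest:  k + m + r(q + k + k + k, k) + q + t(m) + t(m)
Canonicalize subterm:  r(q + k + k + k, k)  →  r(k + q, k)
Deduplicate:  drop duplicate t(m)
Sort:  k + m + q + r(k + q, k) + t(m)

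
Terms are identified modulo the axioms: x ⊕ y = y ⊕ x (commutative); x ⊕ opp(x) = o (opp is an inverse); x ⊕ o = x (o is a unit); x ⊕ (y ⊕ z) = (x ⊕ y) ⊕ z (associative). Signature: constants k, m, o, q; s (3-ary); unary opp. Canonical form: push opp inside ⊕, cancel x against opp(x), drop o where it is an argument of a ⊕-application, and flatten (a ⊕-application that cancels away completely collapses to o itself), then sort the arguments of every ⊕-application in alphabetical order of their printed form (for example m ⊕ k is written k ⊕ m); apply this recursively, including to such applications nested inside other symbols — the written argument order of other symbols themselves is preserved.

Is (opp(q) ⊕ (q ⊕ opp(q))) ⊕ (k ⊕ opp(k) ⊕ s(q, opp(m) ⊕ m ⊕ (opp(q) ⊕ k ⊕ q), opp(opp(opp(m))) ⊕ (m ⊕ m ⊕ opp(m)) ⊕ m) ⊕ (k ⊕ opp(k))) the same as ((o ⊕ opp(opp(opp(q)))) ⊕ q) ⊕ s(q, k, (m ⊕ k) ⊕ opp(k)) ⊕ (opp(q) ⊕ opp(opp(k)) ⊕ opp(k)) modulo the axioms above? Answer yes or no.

Answer: yes — both canonical forms are opp(q) ⊕ s(q, k, m)

Derivation:
Left:  (opp(q) ⊕ (q ⊕ opp(q))) ⊕ (k ⊕ opp(k) ⊕ s(q, opp(m) ⊕ m ⊕ (opp(q) ⊕ k ⊕ q), opp(opp(opp(m))) ⊕ (m ⊕ m ⊕ opp(m)) ⊕ m) ⊕ (k ⊕ opp(k)))
  Push opp inside:  distribute opp over ⊕ and collapse double opp
  Inverses cancel:  k cancels
  Collect terms:  opp(q) ⊕ s(q, k, m)
Right:  ((o ⊕ opp(opp(opp(q)))) ⊕ q) ⊕ s(q, k, (m ⊕ k) ⊕ opp(k)) ⊕ (opp(q) ⊕ opp(opp(k)) ⊕ opp(k))
  Push opp inside:  distribute opp over ⊕ and collapse double opp
  Cancel:  k cancels
  Collect terms:  opp(q) ⊕ s(q, k, m)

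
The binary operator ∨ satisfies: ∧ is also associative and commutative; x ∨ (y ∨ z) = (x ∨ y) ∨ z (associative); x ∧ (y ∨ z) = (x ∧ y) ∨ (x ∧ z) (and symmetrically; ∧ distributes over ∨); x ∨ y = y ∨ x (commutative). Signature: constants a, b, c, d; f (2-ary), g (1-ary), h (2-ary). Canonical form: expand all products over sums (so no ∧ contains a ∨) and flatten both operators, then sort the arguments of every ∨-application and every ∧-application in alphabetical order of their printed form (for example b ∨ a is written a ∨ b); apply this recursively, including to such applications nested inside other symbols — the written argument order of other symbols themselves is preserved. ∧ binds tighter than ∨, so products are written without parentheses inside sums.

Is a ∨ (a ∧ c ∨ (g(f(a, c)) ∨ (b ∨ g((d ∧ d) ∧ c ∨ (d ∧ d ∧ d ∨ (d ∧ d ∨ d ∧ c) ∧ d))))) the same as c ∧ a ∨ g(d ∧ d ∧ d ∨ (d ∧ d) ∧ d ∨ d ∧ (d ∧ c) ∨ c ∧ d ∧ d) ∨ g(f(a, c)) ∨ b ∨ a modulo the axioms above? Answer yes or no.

Left:  a ∨ (a ∧ c ∨ (g(f(a, c)) ∨ (b ∨ g((d ∧ d) ∧ c ∨ (d ∧ d ∧ d ∨ (d ∧ d ∨ d ∧ c) ∧ d)))))
  Expand products over sums:  a ∨ a ∧ c ∨ g(f(a, c)) ∨ b ∨ g(c ∧ d ∧ d ∨ c ∧ d ∧ d ∨ d ∧ d ∧ d ∨ d ∧ d ∧ d)
  Sort:  a ∨ a ∧ c ∨ b ∨ g(c ∧ d ∧ d ∨ c ∧ d ∧ d ∨ d ∧ d ∧ d ∨ d ∧ d ∧ d) ∨ g(f(a, c))
Right:  c ∧ a ∨ g(d ∧ d ∧ d ∨ (d ∧ d) ∧ d ∨ d ∧ (d ∧ c) ∨ c ∧ d ∧ d) ∨ g(f(a, c)) ∨ b ∨ a
  Un-nest:  a ∧ c ∨ g(c ∧ d ∧ d ∨ c ∧ d ∧ d ∨ d ∧ d ∧ d ∨ d ∧ d ∧ d) ∨ g(f(a, c)) ∨ b ∨ a
  Sort:  a ∨ a ∧ c ∨ b ∨ g(c ∧ d ∧ d ∨ c ∧ d ∧ d ∨ d ∧ d ∧ d ∨ d ∧ d ∧ d) ∨ g(f(a, c))

Answer: yes — both canonical forms are a ∨ a ∧ c ∨ b ∨ g(c ∧ d ∧ d ∨ c ∧ d ∧ d ∨ d ∧ d ∧ d ∨ d ∧ d ∧ d) ∨ g(f(a, c))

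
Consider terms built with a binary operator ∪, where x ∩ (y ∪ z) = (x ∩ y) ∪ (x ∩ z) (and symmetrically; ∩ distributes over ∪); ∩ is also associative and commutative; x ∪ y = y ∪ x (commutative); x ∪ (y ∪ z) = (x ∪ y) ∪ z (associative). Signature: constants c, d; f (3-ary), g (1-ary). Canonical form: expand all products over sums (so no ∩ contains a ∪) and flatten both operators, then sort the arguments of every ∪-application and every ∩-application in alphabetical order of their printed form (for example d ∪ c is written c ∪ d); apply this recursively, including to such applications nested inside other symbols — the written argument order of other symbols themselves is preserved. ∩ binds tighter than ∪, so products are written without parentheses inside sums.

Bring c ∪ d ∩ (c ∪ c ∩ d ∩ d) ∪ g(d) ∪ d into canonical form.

Expand:  c ∪ c ∩ d ∪ c ∩ d ∩ d ∩ d ∪ g(d) ∪ d
Sort arguments:  c ∪ c ∩ d ∪ c ∩ d ∩ d ∩ d ∪ d ∪ g(d)

Answer: c ∪ c ∩ d ∪ c ∩ d ∩ d ∩ d ∪ d ∪ g(d)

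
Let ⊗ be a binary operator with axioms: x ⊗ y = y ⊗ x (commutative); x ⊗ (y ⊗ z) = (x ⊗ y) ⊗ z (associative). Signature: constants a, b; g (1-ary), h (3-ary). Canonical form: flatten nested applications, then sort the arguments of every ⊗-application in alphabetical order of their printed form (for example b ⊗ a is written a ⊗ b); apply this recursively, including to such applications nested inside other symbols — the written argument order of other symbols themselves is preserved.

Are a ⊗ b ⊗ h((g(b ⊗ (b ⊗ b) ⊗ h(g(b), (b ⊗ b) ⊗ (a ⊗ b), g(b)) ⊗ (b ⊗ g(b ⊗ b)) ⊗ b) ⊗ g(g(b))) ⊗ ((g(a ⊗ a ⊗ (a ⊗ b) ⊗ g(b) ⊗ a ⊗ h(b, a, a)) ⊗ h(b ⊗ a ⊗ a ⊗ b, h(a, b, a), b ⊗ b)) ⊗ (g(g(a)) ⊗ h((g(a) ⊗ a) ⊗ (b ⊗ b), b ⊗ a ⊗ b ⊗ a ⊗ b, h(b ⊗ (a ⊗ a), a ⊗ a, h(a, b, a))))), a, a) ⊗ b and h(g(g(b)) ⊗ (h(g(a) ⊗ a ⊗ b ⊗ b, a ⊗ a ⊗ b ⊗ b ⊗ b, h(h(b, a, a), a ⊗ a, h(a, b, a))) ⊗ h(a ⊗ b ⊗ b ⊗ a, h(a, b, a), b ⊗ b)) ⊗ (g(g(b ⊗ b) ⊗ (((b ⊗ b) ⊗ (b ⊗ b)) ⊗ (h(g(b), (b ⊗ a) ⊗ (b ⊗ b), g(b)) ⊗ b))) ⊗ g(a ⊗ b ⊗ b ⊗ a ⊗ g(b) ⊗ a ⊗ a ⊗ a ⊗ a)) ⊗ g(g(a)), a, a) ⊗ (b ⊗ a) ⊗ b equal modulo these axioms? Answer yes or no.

Answer: no — a ⊗ b ⊗ b ⊗ h(g(a ⊗ a ⊗ a ⊗ a ⊗ b ⊗ g(b) ⊗ h(b, a, a)) ⊗ g(b ⊗ b ⊗ b ⊗ b ⊗ b ⊗ g(b ⊗ b) ⊗ h(g(b), a ⊗ b ⊗ b ⊗ b, g(b))) ⊗ g(g(a)) ⊗ g(g(b)) ⊗ h(a ⊗ a ⊗ b ⊗ b, h(a, b, a), b ⊗ b) ⊗ h(a ⊗ b ⊗ b ⊗ g(a), a ⊗ a ⊗ b ⊗ b ⊗ b, h(a ⊗ a ⊗ b, a ⊗ a, h(a, b, a))), a, a) vs a ⊗ b ⊗ b ⊗ h(g(a ⊗ a ⊗ a ⊗ a ⊗ a ⊗ a ⊗ b ⊗ b ⊗ g(b)) ⊗ g(b ⊗ b ⊗ b ⊗ b ⊗ b ⊗ g(b ⊗ b) ⊗ h(g(b), a ⊗ b ⊗ b ⊗ b, g(b))) ⊗ g(g(a)) ⊗ g(g(b)) ⊗ h(a ⊗ a ⊗ b ⊗ b, h(a, b, a), b ⊗ b) ⊗ h(a ⊗ b ⊗ b ⊗ g(a), a ⊗ a ⊗ b ⊗ b ⊗ b, h(h(b, a, a), a ⊗ a, h(a, b, a))), a, a)

Derivation:
Left:  a ⊗ b ⊗ h((g(b ⊗ (b ⊗ b) ⊗ h(g(b), (b ⊗ b) ⊗ (a ⊗ b), g(b)) ⊗ (b ⊗ g(b ⊗ b)) ⊗ b) ⊗ g(g(b))) ⊗ ((g(a ⊗ a ⊗ (a ⊗ b) ⊗ g(b) ⊗ a ⊗ h(b, a, a)) ⊗ h(b ⊗ a ⊗ a ⊗ b, h(a, b, a), b ⊗ b)) ⊗ (g(g(a)) ⊗ h((g(a) ⊗ a) ⊗ (b ⊗ b), b ⊗ a ⊗ b ⊗ a ⊗ b, h(b ⊗ (a ⊗ a), a ⊗ a, h(a, b, a))))), a, a) ⊗ b
  Inside:  h((g(b ⊗ (b ⊗ b) ⊗ h(g(b), (b ⊗ b) ⊗ (a ⊗ b), g(b)) ⊗ (b ⊗ g(b ⊗ b)) ⊗ b) ⊗ g(g(b))) ⊗ ((g(a ⊗ a ⊗ (a ⊗ b) ⊗ g(b) ⊗ a ⊗ h(b, a, a)) ⊗ h(b ⊗ a ⊗ a ⊗ b, h(a, b, a), b ⊗ b)) ⊗ (g(g(a)) ⊗ h((g(a) ⊗ a) ⊗ (b ⊗ b), b ⊗ a ⊗ b ⊗ a ⊗ b, h(b ⊗ (a ⊗ a), a ⊗ a, h(a, b, a))))), a, a)  →  h(g(a ⊗ a ⊗ a ⊗ a ⊗ b ⊗ g(b) ⊗ h(b, a, a)) ⊗ g(b ⊗ b ⊗ b ⊗ b ⊗ b ⊗ g(b ⊗ b) ⊗ h(g(b), a ⊗ b ⊗ b ⊗ b, g(b))) ⊗ g(g(a)) ⊗ g(g(b)) ⊗ h(a ⊗ a ⊗ b ⊗ b, h(a, b, a), b ⊗ b) ⊗ h(a ⊗ b ⊗ b ⊗ g(a), a ⊗ a ⊗ b ⊗ b ⊗ b, h(a ⊗ a ⊗ b, a ⊗ a, h(a, b, a))), a, a)
  Order the arguments:  a ⊗ b ⊗ b ⊗ h(g(a ⊗ a ⊗ a ⊗ a ⊗ b ⊗ g(b) ⊗ h(b, a, a)) ⊗ g(b ⊗ b ⊗ b ⊗ b ⊗ b ⊗ g(b ⊗ b) ⊗ h(g(b), a ⊗ b ⊗ b ⊗ b, g(b))) ⊗ g(g(a)) ⊗ g(g(b)) ⊗ h(a ⊗ a ⊗ b ⊗ b, h(a, b, a), b ⊗ b) ⊗ h(a ⊗ b ⊗ b ⊗ g(a), a ⊗ a ⊗ b ⊗ b ⊗ b, h(a ⊗ a ⊗ b, a ⊗ a, h(a, b, a))), a, a)
Right:  h(g(g(b)) ⊗ (h(g(a) ⊗ a ⊗ b ⊗ b, a ⊗ a ⊗ b ⊗ b ⊗ b, h(h(b, a, a), a ⊗ a, h(a, b, a))) ⊗ h(a ⊗ b ⊗ b ⊗ a, h(a, b, a), b ⊗ b)) ⊗ (g(g(b ⊗ b) ⊗ (((b ⊗ b) ⊗ (b ⊗ b)) ⊗ (h(g(b), (b ⊗ a) ⊗ (b ⊗ b), g(b)) ⊗ b))) ⊗ g(a ⊗ b ⊗ b ⊗ a ⊗ g(b) ⊗ a ⊗ a ⊗ a ⊗ a)) ⊗ g(g(a)), a, a) ⊗ (b ⊗ a) ⊗ b
  Un-nest:  h(g(g(b)) ⊗ (h(g(a) ⊗ a ⊗ b ⊗ b, a ⊗ a ⊗ b ⊗ b ⊗ b, h(h(b, a, a), a ⊗ a, h(a, b, a))) ⊗ h(a ⊗ b ⊗ b ⊗ a, h(a, b, a), b ⊗ b)) ⊗ (g(g(b ⊗ b) ⊗ (((b ⊗ b) ⊗ (b ⊗ b)) ⊗ (h(g(b), (b ⊗ a) ⊗ (b ⊗ b), g(b)) ⊗ b))) ⊗ g(a ⊗ b ⊗ b ⊗ a ⊗ g(b) ⊗ a ⊗ a ⊗ a ⊗ a)) ⊗ g(g(a)), a, a) ⊗ b ⊗ a ⊗ b
  Canonicalize subterm:  h(g(g(b)) ⊗ (h(g(a) ⊗ a ⊗ b ⊗ b, a ⊗ a ⊗ b ⊗ b ⊗ b, h(h(b, a, a), a ⊗ a, h(a, b, a))) ⊗ h(a ⊗ b ⊗ b ⊗ a, h(a, b, a), b ⊗ b)) ⊗ (g(g(b ⊗ b) ⊗ (((b ⊗ b) ⊗ (b ⊗ b)) ⊗ (h(g(b), (b ⊗ a) ⊗ (b ⊗ b), g(b)) ⊗ b))) ⊗ g(a ⊗ b ⊗ b ⊗ a ⊗ g(b) ⊗ a ⊗ a ⊗ a ⊗ a)) ⊗ g(g(a)), a, a)  →  h(g(a ⊗ a ⊗ a ⊗ a ⊗ a ⊗ a ⊗ b ⊗ b ⊗ g(b)) ⊗ g(b ⊗ b ⊗ b ⊗ b ⊗ b ⊗ g(b ⊗ b) ⊗ h(g(b), a ⊗ b ⊗ b ⊗ b, g(b))) ⊗ g(g(a)) ⊗ g(g(b)) ⊗ h(a ⊗ a ⊗ b ⊗ b, h(a, b, a), b ⊗ b) ⊗ h(a ⊗ b ⊗ b ⊗ g(a), a ⊗ a ⊗ b ⊗ b ⊗ b, h(h(b, a, a), a ⊗ a, h(a, b, a))), a, a)
  Sort arguments:  a ⊗ b ⊗ b ⊗ h(g(a ⊗ a ⊗ a ⊗ a ⊗ a ⊗ a ⊗ b ⊗ b ⊗ g(b)) ⊗ g(b ⊗ b ⊗ b ⊗ b ⊗ b ⊗ g(b ⊗ b) ⊗ h(g(b), a ⊗ b ⊗ b ⊗ b, g(b))) ⊗ g(g(a)) ⊗ g(g(b)) ⊗ h(a ⊗ a ⊗ b ⊗ b, h(a, b, a), b ⊗ b) ⊗ h(a ⊗ b ⊗ b ⊗ g(a), a ⊗ a ⊗ b ⊗ b ⊗ b, h(h(b, a, a), a ⊗ a, h(a, b, a))), a, a)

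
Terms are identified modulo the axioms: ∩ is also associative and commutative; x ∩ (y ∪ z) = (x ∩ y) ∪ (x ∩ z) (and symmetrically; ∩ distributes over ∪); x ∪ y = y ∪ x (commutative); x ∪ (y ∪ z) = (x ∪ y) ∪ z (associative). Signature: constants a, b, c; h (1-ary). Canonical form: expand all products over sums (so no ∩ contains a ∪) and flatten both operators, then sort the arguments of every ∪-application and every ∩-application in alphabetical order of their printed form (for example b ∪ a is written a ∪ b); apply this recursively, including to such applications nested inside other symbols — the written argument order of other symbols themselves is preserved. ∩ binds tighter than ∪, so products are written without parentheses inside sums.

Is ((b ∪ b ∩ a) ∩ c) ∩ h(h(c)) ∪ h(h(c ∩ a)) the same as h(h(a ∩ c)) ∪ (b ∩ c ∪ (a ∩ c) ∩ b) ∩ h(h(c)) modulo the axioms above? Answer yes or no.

Left:  ((b ∪ b ∩ a) ∩ c) ∩ h(h(c)) ∪ h(h(c ∩ a))
  Distribute:  b ∩ c ∩ h(h(c)) ∪ a ∩ b ∩ c ∩ h(h(c)) ∪ h(h(a ∩ c))
  Sort arguments:  a ∩ b ∩ c ∩ h(h(c)) ∪ b ∩ c ∩ h(h(c)) ∪ h(h(a ∩ c))
Right:  h(h(a ∩ c)) ∪ (b ∩ c ∪ (a ∩ c) ∩ b) ∩ h(h(c))
  Distribute:  h(h(a ∩ c)) ∪ b ∩ c ∩ h(h(c)) ∪ a ∩ b ∩ c ∩ h(h(c))
  Sort arguments:  a ∩ b ∩ c ∩ h(h(c)) ∪ b ∩ c ∩ h(h(c)) ∪ h(h(a ∩ c))

Answer: yes — both canonical forms are a ∩ b ∩ c ∩ h(h(c)) ∪ b ∩ c ∩ h(h(c)) ∪ h(h(a ∩ c))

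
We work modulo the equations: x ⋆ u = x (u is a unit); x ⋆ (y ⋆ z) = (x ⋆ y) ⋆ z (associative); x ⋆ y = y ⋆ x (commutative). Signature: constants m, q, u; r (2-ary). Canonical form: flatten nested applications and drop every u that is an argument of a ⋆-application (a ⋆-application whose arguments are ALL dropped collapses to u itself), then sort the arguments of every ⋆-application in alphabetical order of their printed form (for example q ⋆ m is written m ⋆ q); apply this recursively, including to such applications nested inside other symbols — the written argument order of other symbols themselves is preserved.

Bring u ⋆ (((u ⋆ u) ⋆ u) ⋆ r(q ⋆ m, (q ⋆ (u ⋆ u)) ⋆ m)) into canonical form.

Merge nested applications:  u ⋆ u ⋆ u ⋆ u ⋆ r(q ⋆ m, (q ⋆ (u ⋆ u)) ⋆ m)
Inside:  r(q ⋆ m, (q ⋆ (u ⋆ u)) ⋆ m)  →  r(m ⋆ q, m ⋆ q)
Units out:  drop u (×4)
Sort arguments:  r(m ⋆ q, m ⋆ q)

Answer: r(m ⋆ q, m ⋆ q)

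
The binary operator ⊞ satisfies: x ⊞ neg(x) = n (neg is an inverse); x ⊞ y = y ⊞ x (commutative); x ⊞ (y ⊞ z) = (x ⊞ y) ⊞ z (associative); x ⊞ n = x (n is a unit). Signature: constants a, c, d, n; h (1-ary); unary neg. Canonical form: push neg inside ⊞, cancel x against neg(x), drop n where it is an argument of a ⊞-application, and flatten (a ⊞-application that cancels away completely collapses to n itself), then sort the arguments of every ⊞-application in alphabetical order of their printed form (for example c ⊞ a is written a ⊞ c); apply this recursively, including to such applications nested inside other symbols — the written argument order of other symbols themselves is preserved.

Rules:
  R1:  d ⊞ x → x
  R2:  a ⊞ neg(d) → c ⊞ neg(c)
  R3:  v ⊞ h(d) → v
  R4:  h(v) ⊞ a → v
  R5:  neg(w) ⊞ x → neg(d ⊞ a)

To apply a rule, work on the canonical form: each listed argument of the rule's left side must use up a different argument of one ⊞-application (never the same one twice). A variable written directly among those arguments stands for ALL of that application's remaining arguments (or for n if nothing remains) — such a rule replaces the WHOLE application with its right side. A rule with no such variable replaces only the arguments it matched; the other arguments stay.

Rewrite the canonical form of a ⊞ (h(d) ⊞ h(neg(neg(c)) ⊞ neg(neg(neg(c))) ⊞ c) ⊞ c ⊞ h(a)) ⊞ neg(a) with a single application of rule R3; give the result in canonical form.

Canonical form:  c ⊞ h(a) ⊞ h(c) ⊞ h(d)
Match R3:  consume h(d);  v := c ⊞ h(a) ⊞ h(c)
The extension variable absorbs all remaining arguments, so the whole application is rewritten.
Giving:  c ⊞ h(a) ⊞ h(c)

Answer: c ⊞ h(a) ⊞ h(c)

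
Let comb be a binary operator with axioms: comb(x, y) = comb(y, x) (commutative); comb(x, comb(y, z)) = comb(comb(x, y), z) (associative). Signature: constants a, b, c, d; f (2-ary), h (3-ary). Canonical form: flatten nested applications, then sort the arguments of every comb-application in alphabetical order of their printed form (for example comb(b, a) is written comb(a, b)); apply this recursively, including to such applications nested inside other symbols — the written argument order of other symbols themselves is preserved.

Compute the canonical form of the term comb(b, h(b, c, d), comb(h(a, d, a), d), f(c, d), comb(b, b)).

Flatten:  comb(b, h(b, c, d), h(a, d, a), d, f(c, d), b, b)
Sort:  comb(b, b, b, d, f(c, d), h(a, d, a), h(b, c, d))

Answer: comb(b, b, b, d, f(c, d), h(a, d, a), h(b, c, d))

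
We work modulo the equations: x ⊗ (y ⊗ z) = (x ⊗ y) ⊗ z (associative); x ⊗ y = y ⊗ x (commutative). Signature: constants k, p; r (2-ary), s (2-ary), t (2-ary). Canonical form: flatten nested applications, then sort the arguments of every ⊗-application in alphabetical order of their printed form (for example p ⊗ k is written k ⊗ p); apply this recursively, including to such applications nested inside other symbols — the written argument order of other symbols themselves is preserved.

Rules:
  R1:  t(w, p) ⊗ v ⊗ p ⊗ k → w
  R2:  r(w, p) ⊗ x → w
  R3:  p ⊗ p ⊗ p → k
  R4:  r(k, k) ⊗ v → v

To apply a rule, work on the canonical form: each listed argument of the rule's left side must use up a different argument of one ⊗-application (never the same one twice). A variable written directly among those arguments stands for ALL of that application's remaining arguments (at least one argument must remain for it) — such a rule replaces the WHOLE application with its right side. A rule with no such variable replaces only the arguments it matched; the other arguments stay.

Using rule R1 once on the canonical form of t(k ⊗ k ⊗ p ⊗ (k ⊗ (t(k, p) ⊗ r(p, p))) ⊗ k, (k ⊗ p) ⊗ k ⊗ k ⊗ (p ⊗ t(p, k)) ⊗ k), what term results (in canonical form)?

Canonical form:  t(k ⊗ k ⊗ k ⊗ k ⊗ p ⊗ r(p, p) ⊗ t(k, p), k ⊗ k ⊗ k ⊗ k ⊗ p ⊗ p ⊗ t(p, k))
Match R1:  consume k, p, t(k, p);  v := k ⊗ k ⊗ k ⊗ r(p, p), w := k
Every leftover argument binds to the variable; the entire application is replaced.
Giving:  t(k, k ⊗ k ⊗ k ⊗ k ⊗ p ⊗ p ⊗ t(p, k))

Answer: t(k, k ⊗ k ⊗ k ⊗ k ⊗ p ⊗ p ⊗ t(p, k))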